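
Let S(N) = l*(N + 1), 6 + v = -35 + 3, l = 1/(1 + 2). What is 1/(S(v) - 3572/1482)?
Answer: -39/575 ≈ -0.067826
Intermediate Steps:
l = 1/3 ≈ 0.33333
v = -38 (v = -6 + (-35 + 3) = -6 - 32 = -38)
S(N) = 1/3 + N/3 (S(N) = (N + 1)/3 = (1 + N)/3 = 1/3 + N/3)
1/(S(v) - 3572/1482) = 1/((1/3 + (1/3)*(-38)) - 3572/1482) = 1/((1/3 - 38/3) - 3572/1482) = 1/(-37/3 - 1*94/39) = 1/(-37/3 - 94/39) = 1/(-575/39) = -39/575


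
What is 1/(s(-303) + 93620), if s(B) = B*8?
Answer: 1/91196 ≈ 1.0965e-5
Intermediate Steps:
s(B) = 8*B
1/(s(-303) + 93620) = 1/(8*(-303) + 93620) = 1/(-2424 + 93620) = 1/91196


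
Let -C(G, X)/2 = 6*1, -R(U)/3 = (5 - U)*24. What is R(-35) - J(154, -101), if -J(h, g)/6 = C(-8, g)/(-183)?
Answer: -175656/61 ≈ -2879.6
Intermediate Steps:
R(U) = -360 + 72*U (R(U) = -3*(5 - U)*24 = -3*(120 - 24*U) = -360 + 72*U)
C(G, X) = -12
J(h, g) = -24/61 (J(h, g) = -(-72)/(-183) = -(-72)*(-1)/183 = -6*4/61 = -24/61)
R(-35) - J(154, -101) = (-360 + 72*(-35)) - 1*(-24/61) = (-360 - 2520) + 24/61 = -2880 + 24/61 = -175656/61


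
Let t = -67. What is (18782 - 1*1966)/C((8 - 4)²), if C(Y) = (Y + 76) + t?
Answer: 16816/25 ≈ 672.64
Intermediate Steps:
C(Y) = 9 + Y (C(Y) = (Y + 76) - 67 = (76 + Y) - 67 = 9 + Y)
(18782 - 1*1966)/C((8 - 4)²) = (18782 - 1*1966)/(9 + (8 - 4)²) = (18782 - 1966)/(9 + 4²) = 16816/(9 + 16) = 16816/25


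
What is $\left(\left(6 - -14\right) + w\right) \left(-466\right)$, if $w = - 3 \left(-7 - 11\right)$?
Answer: $-34484$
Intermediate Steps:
$w = 54$ ($w = \left(-3\right) \left(-18\right) = 54$)
$\left(\left(6 - -14\right) + w\right) \left(-466\right) = \left(\left(6 - -14\right) + 54\right) \left(-466\right) = \left(\left(6 + 14\right) + 54\right) \left(-466\right) = \left(20 + 54\right) \left(-466\right) = 74 \left(-466\right) = -34484$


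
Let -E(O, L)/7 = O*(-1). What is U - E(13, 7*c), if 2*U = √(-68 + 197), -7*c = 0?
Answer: -91 + √129/2 ≈ -85.321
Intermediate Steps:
c = 0 (c = -⅐*0 = 0)
U = √129/2 (U = √(-68 + 197)/2 = √129/2 ≈ 5.6789)
E(O, L) = 7*O (E(O, L) = -7*O*(-1) = -(-7)*O = 7*O)
U - E(13, 7*c) = √129/2 - 7*13 = √129/2 - 1*91 = √129/2 - 91 = -91 + √129/2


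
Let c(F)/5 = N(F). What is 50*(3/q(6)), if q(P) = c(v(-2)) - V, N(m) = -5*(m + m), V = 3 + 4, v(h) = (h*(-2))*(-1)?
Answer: 150/193 ≈ 0.77720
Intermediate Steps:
v(h) = 2*h (v(h) = -2*h*(-1) = 2*h)
V = 7
N(m) = -10*m
c(F) = -50*F (c(F) = 5*(-10*F) = -50*F)
q(P) = 193 (q(P) = -100*(-2) - 1*7 = -50*(-4) - 7 = 200 - 7 = 193)
50*(3/q(6)) = 50*(3/193) = 150/193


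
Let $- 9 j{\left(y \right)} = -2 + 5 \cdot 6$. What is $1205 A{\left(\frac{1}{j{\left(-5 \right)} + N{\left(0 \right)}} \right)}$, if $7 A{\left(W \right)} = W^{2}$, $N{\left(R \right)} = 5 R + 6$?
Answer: $\frac{97605}{4732} \approx 20.627$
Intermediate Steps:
$j{\left(y \right)} = - \frac{28}{9}$ ($j{\left(y \right)} = - \frac{-2 + 5 \cdot 6}{9} = - \frac{-2 + 30}{9} = \left(- \frac{1}{9}\right) 28 = - \frac{28}{9}$)
$N{\left(R \right)} = 6 + 5 R$
$A{\left(W \right)} = \frac{W^{2}}{7}$
$1205 A{\left(\frac{1}{j{\left(-5 \right)} + N{\left(0 \right)}} \right)} = 1205 \frac{\left(\frac{1}{- \frac{28}{9} + \left(6 + 5 \cdot 0\right)}\right)^{2}}{7} = 1205 \frac{\left(\frac{1}{- \frac{28}{9} + \left(6 + 0\right)}\right)^{2}}{7} = 1205 \frac{\left(\frac{1}{- \frac{28}{9} + 6}\right)^{2}}{7} = 1205 \frac{\left(\frac{1}{\frac{26}{9}}\right)^{2}}{7} = 1205 \frac{\left(\frac{9}{26}\right)^{2}}{7} = 1205 \cdot \frac{1}{7} \cdot \frac{81}{676} = 1205 \cdot \frac{81}{4732} = \frac{97605}{4732}$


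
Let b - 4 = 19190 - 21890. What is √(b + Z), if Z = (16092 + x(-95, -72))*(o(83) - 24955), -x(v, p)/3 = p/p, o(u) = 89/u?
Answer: 4*I*√172865004866/83 ≈ 20037.0*I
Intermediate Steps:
x(v, p) = -3 (x(v, p) = -3*p/p = -3*1 = -3)
Z = -33323150664/83 (Z = (16092 - 3)*(89/83 - 24955) = 16089*(89*(1/83) - 24955) = 16089*(89/83 - 24955) = 16089*(-2071176/83) = -33323150664/83 ≈ -4.0148e+8)
b = -2696 (b = 4 + (19190 - 21890) = 4 - 2700 = -2696)
√(b + Z) = √(-2696 - 33323150664/83) = √(-33323374432/83) = 4*I*√172865004866/83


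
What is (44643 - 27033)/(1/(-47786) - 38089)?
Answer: -56100764/121341397 ≈ -0.46234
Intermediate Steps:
(44643 - 27033)/(1/(-47786) - 38089) = 17610/(-1/47786 - 38089) = 17610/(-1820120955/47786) = 17610*(-47786/1820120955) = -56100764/121341397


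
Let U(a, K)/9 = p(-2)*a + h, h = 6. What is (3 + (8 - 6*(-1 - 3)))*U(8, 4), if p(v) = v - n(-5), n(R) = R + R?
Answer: 22050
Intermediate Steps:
n(R) = 2*R
p(v) = 10 + v (p(v) = v - 2*(-5) = v - 1*(-10) = v + 10 = 10 + v)
U(a, K) = 54 + 72*a (U(a, K) = 9*((10 - 2)*a + 6) = 9*(8*a + 6) = 9*(6 + 8*a) = 54 + 72*a)
(3 + (8 - 6*(-1 - 3)))*U(8, 4) = (3 + (8 - 6*(-1 - 3)))*(54 + 72*8) = (3 + (8 - 6*(-4)))*(54 + 576) = (3 + (8 - 1*(-24)))*630 = (3 + (8 + 24))*630 = (3 + 32)*630 = 35*630 = 22050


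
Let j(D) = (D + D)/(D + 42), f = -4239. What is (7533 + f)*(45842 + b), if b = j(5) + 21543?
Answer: 10432443870/47 ≈ 2.2197e+8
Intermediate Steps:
j(D) = 2*D/(42 + D) (j(D) = (2*D)/(42 + D) = 2*D/(42 + D))
b = 1012531/47 (b = 2*5/(42 + 5) + 21543 = 2*5/47 + 21543 = 2*5*(1/47) + 21543 = 10/47 + 21543 = 1012531/47 ≈ 21543.)
(7533 + f)*(45842 + b) = (7533 - 4239)*(45842 + 1012531/47) = 3294*(3167105/47) = 10432443870/47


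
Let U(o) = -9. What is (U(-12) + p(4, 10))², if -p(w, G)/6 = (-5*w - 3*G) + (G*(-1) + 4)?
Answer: 106929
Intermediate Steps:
p(w, G) = -24 + 24*G + 30*w (p(w, G) = -6*((-5*w - 3*G) + (G*(-1) + 4)) = -6*((-5*w - 3*G) + (-G + 4)) = -6*((-5*w - 3*G) + (4 - G)) = -6*(4 - 5*w - 4*G) = -24 + 24*G + 30*w)
(U(-12) + p(4, 10))² = (-9 + (-24 + 24*10 + 30*4))² = (-9 + (-24 + 240 + 120))² = (-9 + 336)² = 327² = 106929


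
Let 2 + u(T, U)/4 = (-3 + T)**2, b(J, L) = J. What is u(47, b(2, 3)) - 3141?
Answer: 4595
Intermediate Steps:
u(T, U) = -8 + 4*(-3 + T)**2
u(47, b(2, 3)) - 3141 = (-8 + 4*(-3 + 47)**2) - 3141 = (-8 + 4*44**2) - 3141 = (-8 + 4*1936) - 3141 = (-8 + 7744) - 3141 = 7736 - 3141 = 4595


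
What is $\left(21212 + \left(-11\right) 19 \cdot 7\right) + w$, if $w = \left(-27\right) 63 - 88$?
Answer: $17960$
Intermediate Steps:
$w = -1789$ ($w = -1701 - 88 = -1789$)
$\left(21212 + \left(-11\right) 19 \cdot 7\right) + w = \left(21212 + \left(-11\right) 19 \cdot 7\right) - 1789 = \left(21212 - 1463\right) - 1789 = 19749 - 1789 = 17960$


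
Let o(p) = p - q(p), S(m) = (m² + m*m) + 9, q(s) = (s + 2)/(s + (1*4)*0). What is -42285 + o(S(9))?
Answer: -7201667/171 ≈ -42115.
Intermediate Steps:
q(s) = (2 + s)/s (q(s) = (2 + s)/(s + 4*0) = (2 + s)/(s + 0) = (2 + s)/s)
S(m) = 9 + 2*m² (S(m) = (m² + m²) + 9 = 2*m² + 9 = 9 + 2*m²)
o(p) = p - (2 + p)/p
-42285 + o(S(9)) = -42285 + (-1 + (9 + 2*9²) - 2/(9 + 2*9²)) = -42285 + (-1 + (9 + 2*81) - 2/(9 + 2*81)) = -42285 + (-1 + (9 + 162) - 2/(9 + 162)) = -42285 + (-1 + 171 - 2/171) = -42285 + 29068/171 = -7201667/171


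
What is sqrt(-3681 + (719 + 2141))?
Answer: I*sqrt(821) ≈ 28.653*I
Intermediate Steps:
sqrt(-3681 + (719 + 2141)) = sqrt(-3681 + 2860) = sqrt(-821) = I*sqrt(821)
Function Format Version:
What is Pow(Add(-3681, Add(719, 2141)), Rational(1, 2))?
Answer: Mul(I, Pow(821, Rational(1, 2))) ≈ Mul(28.653, I)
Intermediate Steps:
Pow(Add(-3681, Add(719, 2141)), Rational(1, 2)) = Pow(Add(-3681, 2860), Rational(1, 2)) = Pow(-821, Rational(1, 2)) = Mul(I, Pow(821, Rational(1, 2)))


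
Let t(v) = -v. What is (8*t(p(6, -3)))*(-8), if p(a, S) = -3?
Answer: -192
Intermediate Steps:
(8*t(p(6, -3)))*(-8) = (8*(-1*(-3)))*(-8) = (8*3)*(-8) = 24*(-8) = -192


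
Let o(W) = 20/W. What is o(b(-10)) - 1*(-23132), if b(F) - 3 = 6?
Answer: 208208/9 ≈ 23134.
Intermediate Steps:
b(F) = 9 (b(F) = 3 + 6 = 9)
o(b(-10)) - 1*(-23132) = 20/9 - 1*(-23132) = 20*(⅑) + 23132 = 20/9 + 23132 = 208208/9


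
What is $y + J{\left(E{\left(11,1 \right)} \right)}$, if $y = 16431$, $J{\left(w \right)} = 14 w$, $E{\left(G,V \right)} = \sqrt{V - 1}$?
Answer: $16431$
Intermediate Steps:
$E{\left(G,V \right)} = \sqrt{-1 + V}$
$y + J{\left(E{\left(11,1 \right)} \right)} = 16431 + 14 \sqrt{-1 + 1} = 16431 + 14 \sqrt{0} = 16431 + 14 \cdot 0 = 16431 + 0 = 16431$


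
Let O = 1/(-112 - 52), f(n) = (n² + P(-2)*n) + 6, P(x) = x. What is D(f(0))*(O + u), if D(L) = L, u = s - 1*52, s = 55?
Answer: 1473/82 ≈ 17.963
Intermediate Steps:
u = 3 (u = 55 - 1*52 = 55 - 52 = 3)
f(n) = 6 + n² - 2*n (f(n) = (n² - 2*n) + 6 = 6 + n² - 2*n)
O = -1/164 (O = 1/(-164) = -1/164 ≈ -0.0060976)
D(f(0))*(O + u) = (6 + 0² - 2*0)*(-1/164 + 3) = (6 + 0 + 0)*(491/164) = 6*(491/164) = 1473/82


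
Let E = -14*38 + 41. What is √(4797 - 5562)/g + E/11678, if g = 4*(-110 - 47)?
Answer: -491/11678 - 3*I*√85/628 ≈ -0.042045 - 0.044042*I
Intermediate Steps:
E = -491 (E = -532 + 41 = -491)
g = -628 (g = 4*(-157) = -628)
√(4797 - 5562)/g + E/11678 = √(4797 - 5562)/(-628) - 491/11678 = √(-765)*(-1/628) - 491*1/11678 = (3*I*√85)*(-1/628) - 491/11678 = -3*I*√85/628 - 491/11678 = -491/11678 - 3*I*√85/628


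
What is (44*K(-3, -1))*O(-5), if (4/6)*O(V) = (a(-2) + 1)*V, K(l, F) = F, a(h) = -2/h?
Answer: 660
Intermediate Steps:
O(V) = 3*V (O(V) = 3*((-2/(-2) + 1)*V)/2 = 3*((-2*(-½) + 1)*V)/2 = 3*((1 + 1)*V)/2 = 3*(2*V)/2 = 3*V)
(44*K(-3, -1))*O(-5) = (44*(-1))*(3*(-5)) = -44*(-15) = 660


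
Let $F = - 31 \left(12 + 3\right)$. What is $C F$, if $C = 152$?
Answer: $-70680$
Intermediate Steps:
$F = -465$ ($F = \left(-31\right) 15 = -465$)
$C F = 152 \left(-465\right) = -70680$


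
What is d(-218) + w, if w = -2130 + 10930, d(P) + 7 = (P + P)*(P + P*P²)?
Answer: 4517164993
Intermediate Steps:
d(P) = -7 + 2*P*(P + P³) (d(P) = -7 + (P + P)*(P + P*P²) = -7 + (2*P)*(P + P³) = -7 + 2*P*(P + P³))
w = 8800
d(-218) + w = (-7 + 2*(-218)² + 2*(-218)⁴) + 8800 = (-7 + 2*47524 + 2*2258530576) + 8800 = (-7 + 95048 + 4517061152) + 8800 = 4517156193 + 8800 = 4517164993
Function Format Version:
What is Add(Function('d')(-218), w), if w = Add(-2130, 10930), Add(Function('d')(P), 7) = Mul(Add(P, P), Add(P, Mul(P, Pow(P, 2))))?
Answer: 4517164993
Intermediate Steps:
Function('d')(P) = Add(-7, Mul(2, P, Add(P, Pow(P, 3)))) (Function('d')(P) = Add(-7, Mul(Add(P, P), Add(P, Mul(P, Pow(P, 2))))) = Add(-7, Mul(Mul(2, P), Add(P, Pow(P, 3)))) = Add(-7, Mul(2, P, Add(P, Pow(P, 3)))))
w = 8800
Add(Function('d')(-218), w) = Add(Add(-7, Mul(2, Pow(-218, 2)), Mul(2, Pow(-218, 4))), 8800) = Add(Add(-7, Mul(2, 47524), Mul(2, 2258530576)), 8800) = Add(Add(-7, 95048, 4517061152), 8800) = Add(4517156193, 8800) = 4517164993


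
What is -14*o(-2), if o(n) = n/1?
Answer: 28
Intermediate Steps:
o(n) = n (o(n) = n*1 = n)
-14*o(-2) = -14*(-2) = 28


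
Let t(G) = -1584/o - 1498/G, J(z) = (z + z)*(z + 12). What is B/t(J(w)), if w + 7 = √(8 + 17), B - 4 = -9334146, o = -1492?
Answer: -69632699320/287297 ≈ -2.4237e+5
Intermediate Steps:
B = -9334142 (B = 4 - 9334146 = -9334142)
w = -2 (w = -7 + √(8 + 17) = -7 + √25 = -7 + 5 = -2)
J(z) = 2*z*(12 + z) (J(z) = (2*z)*(12 + z) = 2*z*(12 + z))
t(G) = 396/373 - 1498/G (t(G) = -1584/(-1492) - 1498/G = -1584*(-1/1492) - 1498/G = 396/373 - 1498/G)
B/t(J(w)) = -9334142/(396/373 - 1498*(-1/(4*(12 - 2)))) = -9334142/(396/373 - 1498/(2*(-2)*10)) = -9334142/(396/373 - 1498/(-40)) = -9334142/(396/373 - 1498*(-1/40)) = -9334142/(396/373 + 749/20) = -9334142/287297/7460 = -9334142*7460/287297 = -69632699320/287297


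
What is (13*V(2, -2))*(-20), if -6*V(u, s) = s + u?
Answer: 0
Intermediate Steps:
V(u, s) = -s/6 - u/6 (V(u, s) = -(s + u)/6 = -s/6 - u/6)
(13*V(2, -2))*(-20) = (13*(-1/6*(-2) - 1/6*2))*(-20) = (13*(1/3 - 1/3))*(-20) = (13*0)*(-20) = 0*(-20) = 0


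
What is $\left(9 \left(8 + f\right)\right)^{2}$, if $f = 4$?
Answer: $11664$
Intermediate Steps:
$\left(9 \left(8 + f\right)\right)^{2} = \left(9 \left(8 + 4\right)\right)^{2} = \left(9 \cdot 12\right)^{2} = 108^{2} = 11664$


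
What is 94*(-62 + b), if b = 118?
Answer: 5264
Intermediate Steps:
94*(-62 + b) = 94*(-62 + 118) = 94*56 = 5264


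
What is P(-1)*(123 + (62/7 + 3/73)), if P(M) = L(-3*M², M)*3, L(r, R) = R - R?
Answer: 0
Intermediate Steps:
L(r, R) = 0
P(M) = 0 (P(M) = 0*3 = 0)
P(-1)*(123 + (62/7 + 3/73)) = 0*(123 + (62/7 + 3/73)) = 0*(123 + 4547/511) = 0*(67400/511) = 0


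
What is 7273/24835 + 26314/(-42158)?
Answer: -173446528/523496965 ≈ -0.33132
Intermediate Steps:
7273/24835 + 26314/(-42158) = 7273*(1/24835) + 26314*(-1/42158) = 7273/24835 - 13157/21079 = -173446528/523496965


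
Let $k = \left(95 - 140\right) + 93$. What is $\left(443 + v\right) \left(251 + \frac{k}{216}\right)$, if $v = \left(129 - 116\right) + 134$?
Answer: $\frac{1333990}{9} \approx 1.4822 \cdot 10^{5}$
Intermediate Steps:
$v = 147$ ($v = 13 + 134 = 147$)
$k = 48$ ($k = -45 + 93 = 48$)
$\left(443 + v\right) \left(251 + \frac{k}{216}\right) = \left(443 + 147\right) \left(251 + \frac{48}{216}\right) = 590 \left(251 + 48 \cdot \frac{1}{216}\right) = 590 \left(251 + \frac{2}{9}\right) = 590 \cdot \frac{2261}{9} = \frac{1333990}{9}$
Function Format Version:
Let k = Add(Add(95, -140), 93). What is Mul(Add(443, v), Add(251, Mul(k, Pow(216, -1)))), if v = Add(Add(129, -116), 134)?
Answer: Rational(1333990, 9) ≈ 1.4822e+5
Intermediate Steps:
v = 147 (v = Add(13, 134) = 147)
k = 48 (k = Add(-45, 93) = 48)
Mul(Add(443, v), Add(251, Mul(k, Pow(216, -1)))) = Mul(Add(443, 147), Add(251, Mul(48, Pow(216, -1)))) = Mul(590, Add(251, Mul(48, Rational(1, 216)))) = Mul(590, Add(251, Rational(2, 9))) = Mul(590, Rational(2261, 9)) = Rational(1333990, 9)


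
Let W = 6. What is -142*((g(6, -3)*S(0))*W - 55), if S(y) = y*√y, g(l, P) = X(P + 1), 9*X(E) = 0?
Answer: 7810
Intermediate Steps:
X(E) = 0 (X(E) = (⅑)*0 = 0)
g(l, P) = 0
S(y) = y^(3/2)
-142*((g(6, -3)*S(0))*W - 55) = -142*((0*0^(3/2))*6 - 55) = -142*((0*0)*6 - 55) = -142*(0*6 - 55) = -142*(0 - 55) = -142*(-55) = 7810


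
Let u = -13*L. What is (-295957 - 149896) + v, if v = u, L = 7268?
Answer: -540337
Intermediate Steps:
u = -94484 (u = -13*7268 = -94484)
v = -94484
(-295957 - 149896) + v = (-295957 - 149896) - 94484 = -445853 - 94484 = -540337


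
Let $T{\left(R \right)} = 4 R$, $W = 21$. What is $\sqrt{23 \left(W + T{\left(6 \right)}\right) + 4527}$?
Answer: $3 \sqrt{618} \approx 74.579$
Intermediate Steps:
$\sqrt{23 \left(W + T{\left(6 \right)}\right) + 4527} = \sqrt{23 \left(21 + 4 \cdot 6\right) + 4527} = \sqrt{23 \left(21 + 24\right) + 4527} = \sqrt{23 \cdot 45 + 4527} = \sqrt{1035 + 4527} = \sqrt{5562} = 3 \sqrt{618}$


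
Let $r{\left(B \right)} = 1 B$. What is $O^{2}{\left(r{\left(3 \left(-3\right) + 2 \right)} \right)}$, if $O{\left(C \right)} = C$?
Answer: $49$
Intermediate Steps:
$r{\left(B \right)} = B$
$O^{2}{\left(r{\left(3 \left(-3\right) + 2 \right)} \right)} = \left(3 \left(-3\right) + 2\right)^{2} = \left(-9 + 2\right)^{2} = \left(-7\right)^{2} = 49$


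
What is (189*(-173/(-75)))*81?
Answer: 882819/25 ≈ 35313.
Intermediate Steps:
(189*(-173/(-75)))*81 = (189*(-173*(-1/75)))*81 = (189*(173/75))*81 = (10899/25)*81 = 882819/25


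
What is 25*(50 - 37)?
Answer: 325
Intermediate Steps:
25*(50 - 37) = 25*13 = 325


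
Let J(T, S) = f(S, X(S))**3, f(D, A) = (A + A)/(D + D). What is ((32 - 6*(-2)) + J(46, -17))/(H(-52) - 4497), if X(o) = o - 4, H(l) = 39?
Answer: -225433/21902154 ≈ -0.010293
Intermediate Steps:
X(o) = -4 + o
f(D, A) = A/D (f(D, A) = (2*A)/((2*D)) = (2*A)*(1/(2*D)) = A/D)
J(T, S) = (-4 + S)**3/S**3 (J(T, S) = ((-4 + S)/S)**3 = (-4 + S)**3/S**3)
((32 - 6*(-2)) + J(46, -17))/(H(-52) - 4497) = ((32 - 6*(-2)) + (-4 - 17)**3/(-17)**3)/(39 - 4497) = ((32 + 12) - 1/4913*(-21)**3)/(-4458) = (44 - 1/4913*(-9261))*(-1/4458) = (44 + 9261/4913)*(-1/4458) = (225433/4913)*(-1/4458) = -225433/21902154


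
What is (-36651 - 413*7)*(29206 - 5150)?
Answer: -951222352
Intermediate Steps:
(-36651 - 413*7)*(29206 - 5150) = (-36651 - 2891)*24056 = -39542*24056 = -951222352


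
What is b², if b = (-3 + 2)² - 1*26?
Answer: 625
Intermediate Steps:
b = -25 (b = (-1)² - 26 = 1 - 26 = -25)
b² = (-25)² = 625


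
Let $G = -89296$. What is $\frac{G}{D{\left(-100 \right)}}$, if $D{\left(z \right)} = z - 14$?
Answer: $\frac{44648}{57} \approx 783.3$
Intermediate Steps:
$D{\left(z \right)} = -14 + z$ ($D{\left(z \right)} = z - 14 = -14 + z$)
$\frac{G}{D{\left(-100 \right)}} = - \frac{89296}{-14 - 100} = - \frac{89296}{-114} = \left(-89296\right) \left(- \frac{1}{114}\right) = \frac{44648}{57}$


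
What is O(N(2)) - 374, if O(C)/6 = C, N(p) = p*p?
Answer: -350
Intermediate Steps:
N(p) = p²
O(C) = 6*C
O(N(2)) - 374 = 6*2² - 374 = 6*4 - 374 = 24 - 374 = -350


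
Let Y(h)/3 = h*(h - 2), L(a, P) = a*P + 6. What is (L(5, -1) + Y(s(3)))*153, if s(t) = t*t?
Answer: 29070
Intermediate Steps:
s(t) = t²
L(a, P) = 6 + P*a (L(a, P) = P*a + 6 = 6 + P*a)
Y(h) = 3*h*(-2 + h) (Y(h) = 3*(h*(h - 2)) = 3*(h*(-2 + h)) = 3*h*(-2 + h))
(L(5, -1) + Y(s(3)))*153 = ((6 - 1*5) + 3*3²*(-2 + 3²))*153 = ((6 - 5) + 3*9*(-2 + 9))*153 = (1 + 3*9*7)*153 = (1 + 189)*153 = 190*153 = 29070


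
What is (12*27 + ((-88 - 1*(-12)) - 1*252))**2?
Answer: 16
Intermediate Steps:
(12*27 + ((-88 - 1*(-12)) - 1*252))**2 = (324 + ((-88 + 12) - 252))**2 = (324 + (-76 - 252))**2 = (324 - 328)**2 = (-4)**2 = 16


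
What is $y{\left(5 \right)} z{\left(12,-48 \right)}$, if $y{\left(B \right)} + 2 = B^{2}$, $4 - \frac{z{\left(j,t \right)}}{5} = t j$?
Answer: $66700$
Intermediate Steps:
$z{\left(j,t \right)} = 20 - 5 j t$ ($z{\left(j,t \right)} = 20 - 5 t j = 20 - 5 j t$)
$y{\left(B \right)} = -2 + B^{2}$
$y{\left(5 \right)} z{\left(12,-48 \right)} = \left(-2 + 5^{2}\right) \left(20 - 60 \left(-48\right)\right) = \left(-2 + 25\right) \left(20 + 2880\right) = 23 \cdot 2900 = 66700$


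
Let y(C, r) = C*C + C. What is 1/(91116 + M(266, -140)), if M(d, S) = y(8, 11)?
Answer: 1/91188 ≈ 1.0966e-5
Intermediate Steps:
y(C, r) = C + C**2 (y(C, r) = C**2 + C = C + C**2)
M(d, S) = 72 (M(d, S) = 8*(1 + 8) = 8*9 = 72)
1/(91116 + M(266, -140)) = 1/(91116 + 72) = 1/91188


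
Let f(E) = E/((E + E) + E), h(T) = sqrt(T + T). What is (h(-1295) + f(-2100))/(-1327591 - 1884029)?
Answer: -1/9634860 - I*sqrt(2590)/3211620 ≈ -1.0379e-7 - 1.5846e-5*I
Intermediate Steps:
h(T) = sqrt(2)*sqrt(T) (h(T) = sqrt(2*T) = sqrt(2)*sqrt(T))
f(E) = 1/3 (f(E) = E/(2*E + E) = E/((3*E)) = E*(1/(3*E)) = 1/3)
(h(-1295) + f(-2100))/(-1327591 - 1884029) = (sqrt(2)*sqrt(-1295) + 1/3)/(-1327591 - 1884029) = (sqrt(2)*(I*sqrt(1295)) + 1/3)/(-3211620) = (I*sqrt(2590) + 1/3)*(-1/3211620) = (1/3 + I*sqrt(2590))*(-1/3211620) = -1/9634860 - I*sqrt(2590)/3211620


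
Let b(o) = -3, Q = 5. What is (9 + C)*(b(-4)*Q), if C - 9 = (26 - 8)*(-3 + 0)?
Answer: 540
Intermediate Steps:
C = -45 (C = 9 + (26 - 8)*(-3 + 0) = 9 + 18*(-3) = 9 - 54 = -45)
(9 + C)*(b(-4)*Q) = (9 - 45)*(-3*5) = -36*(-15) = 540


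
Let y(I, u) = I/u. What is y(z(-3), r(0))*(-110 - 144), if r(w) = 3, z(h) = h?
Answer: 254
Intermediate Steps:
y(z(-3), r(0))*(-110 - 144) = (-3/3)*(-110 - 144) = -3*⅓*(-254) = -1*(-254) = 254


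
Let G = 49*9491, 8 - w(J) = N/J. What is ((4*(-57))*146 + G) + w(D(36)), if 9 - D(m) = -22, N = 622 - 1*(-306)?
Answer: 13384221/31 ≈ 4.3175e+5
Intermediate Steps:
N = 928 (N = 622 + 306 = 928)
D(m) = 31 (D(m) = 9 - 1*(-22) = 9 + 22 = 31)
w(J) = 8 - 928/J
G = 465059
((4*(-57))*146 + G) + w(D(36)) = ((4*(-57))*146 + 465059) + (8 - 928/31) = (-228*146 + 465059) + (8 - 928*1/31) = (-33288 + 465059) + (8 - 928/31) = 431771 - 680/31 = 13384221/31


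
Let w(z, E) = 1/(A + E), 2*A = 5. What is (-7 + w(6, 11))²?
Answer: 34969/729 ≈ 47.968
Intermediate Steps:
A = 5/2 (A = (½)*5 = 5/2 ≈ 2.5000)
w(z, E) = 1/(5/2 + E)
(-7 + w(6, 11))² = (-7 + 2/(5 + 2*11))² = (-7 + 2/(5 + 22))² = (-7 + 2/27)² = (-187/27)² = 34969/729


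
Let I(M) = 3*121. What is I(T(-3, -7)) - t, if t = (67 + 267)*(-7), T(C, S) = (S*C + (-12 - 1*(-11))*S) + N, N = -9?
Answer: 2701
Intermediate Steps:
T(C, S) = -9 - S + C*S (T(C, S) = (S*C + (-12 - 1*(-11))*S) - 9 = (C*S + (-12 + 11)*S) - 9 = (C*S - S) - 9 = (-S + C*S) - 9 = -9 - S + C*S)
I(M) = 363
t = -2338 (t = 334*(-7) = -2338)
I(T(-3, -7)) - t = 363 - 1*(-2338) = 363 + 2338 = 2701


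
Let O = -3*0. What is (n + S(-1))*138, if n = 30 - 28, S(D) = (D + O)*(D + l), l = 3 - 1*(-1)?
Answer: -138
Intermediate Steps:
O = 0
l = 4 (l = 3 + 1 = 4)
S(D) = D*(4 + D) (S(D) = (D + 0)*(D + 4) = D*(4 + D))
n = 2
(n + S(-1))*138 = (2 - (4 - 1))*138 = (2 - 1*3)*138 = (2 - 3)*138 = -1*138 = -138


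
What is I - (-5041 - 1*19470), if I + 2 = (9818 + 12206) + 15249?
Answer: 61782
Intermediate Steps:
I = 37271 (I = -2 + ((9818 + 12206) + 15249) = -2 + (22024 + 15249) = -2 + 37273 = 37271)
I - (-5041 - 1*19470) = 37271 - (-5041 - 1*19470) = 37271 - (-5041 - 19470) = 37271 - 1*(-24511) = 37271 + 24511 = 61782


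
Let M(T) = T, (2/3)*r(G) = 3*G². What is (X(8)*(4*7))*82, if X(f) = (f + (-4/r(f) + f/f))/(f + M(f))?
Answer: 185689/144 ≈ 1289.5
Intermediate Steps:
r(G) = 9*G²/2 (r(G) = 3*(3*G²)/2 = 9*G²/2)
X(f) = (1 + f - 8/(9*f²))/(2*f) (X(f) = (f + (-4*2/(9*f²) + f/f))/(f + f) = (f + (-8/(9*f²) + 1))/((2*f)) = (f + (-8/(9*f²) + 1))*(1/(2*f)) = (f + (1 - 8/(9*f²)))*(1/(2*f)) = (1 + f - 8/(9*f²))*(1/(2*f)) = (1 + f - 8/(9*f²))/(2*f))
(X(8)*(4*7))*82 = ((½ + (½)/8 - 4/9/8³)*(4*7))*82 = ((½ + (½)*(⅛) - 4/9*1/512)*28)*82 = ((½ + 1/16 - 1/1152)*28)*82 = ((647/1152)*28)*82 = (4529/288)*82 = 185689/144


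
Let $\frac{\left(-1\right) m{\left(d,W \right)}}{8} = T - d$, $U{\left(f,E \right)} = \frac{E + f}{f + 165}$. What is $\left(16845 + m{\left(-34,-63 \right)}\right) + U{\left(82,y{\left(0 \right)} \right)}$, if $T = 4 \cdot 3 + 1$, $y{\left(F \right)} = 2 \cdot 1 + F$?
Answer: $\frac{4067927}{247} \approx 16469.0$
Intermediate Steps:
$y{\left(F \right)} = 2 + F$
$U{\left(f,E \right)} = \frac{E + f}{165 + f}$
$T = 13$ ($T = 12 + 1 = 13$)
$m{\left(d,W \right)} = -104 + 8 d$ ($m{\left(d,W \right)} = - 8 \left(13 - d\right) = -104 + 8 d$)
$\left(16845 + m{\left(-34,-63 \right)}\right) + U{\left(82,y{\left(0 \right)} \right)} = \left(16845 + \left(-104 + 8 \left(-34\right)\right)\right) + \frac{\left(2 + 0\right) + 82}{165 + 82} = \left(16845 - 376\right) + \frac{2 + 82}{247} = \left(16845 - 376\right) + \frac{1}{247} \cdot 84 = 16469 + \frac{84}{247} = \frac{4067927}{247}$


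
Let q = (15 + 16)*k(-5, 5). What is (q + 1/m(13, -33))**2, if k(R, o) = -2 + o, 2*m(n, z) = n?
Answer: 1466521/169 ≈ 8677.6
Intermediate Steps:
m(n, z) = n/2
q = 93 (q = (15 + 16)*(-2 + 5) = 31*3 = 93)
(q + 1/m(13, -33))**2 = (93 + 1/((1/2)*13))**2 = (93 + 1/(13/2))**2 = (93 + 2/13)**2 = (1211/13)**2 = 1466521/169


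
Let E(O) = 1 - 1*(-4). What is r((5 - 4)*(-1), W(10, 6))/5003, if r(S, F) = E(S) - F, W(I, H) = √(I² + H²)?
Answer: 5/5003 - 2*√34/5003 ≈ -0.0013316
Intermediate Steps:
E(O) = 5 (E(O) = 1 + 4 = 5)
W(I, H) = √(H² + I²)
r(S, F) = 5 - F
r((5 - 4)*(-1), W(10, 6))/5003 = (5 - √(6² + 10²))/5003 = (5 - √(36 + 100))*(1/5003) = (5 - √136)*(1/5003) = (5 - 2*√34)*(1/5003) = 5/5003 - 2*√34/5003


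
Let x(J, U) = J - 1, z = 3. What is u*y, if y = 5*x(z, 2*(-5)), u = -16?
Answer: -160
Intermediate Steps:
x(J, U) = -1 + J
y = 10 (y = 5*(-1 + 3) = 5*2 = 10)
u*y = -16*10 = -160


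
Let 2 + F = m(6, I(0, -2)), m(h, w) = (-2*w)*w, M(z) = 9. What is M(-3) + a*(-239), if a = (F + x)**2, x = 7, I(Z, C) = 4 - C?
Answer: -1072862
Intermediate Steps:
m(h, w) = -2*w**2
F = -74 (F = -2 - 2*(4 - 1*(-2))**2 = -2 - 2*(4 + 2)**2 = -2 - 2*6**2 = -2 - 2*36 = -2 - 72 = -74)
a = 4489 (a = (-74 + 7)**2 = (-67)**2 = 4489)
M(-3) + a*(-239) = 9 + 4489*(-239) = 9 - 1072871 = -1072862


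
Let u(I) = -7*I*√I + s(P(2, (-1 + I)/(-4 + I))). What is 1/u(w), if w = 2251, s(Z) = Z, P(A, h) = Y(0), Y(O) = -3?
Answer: 3/558885143290 - 15757*√2251/558885143290 ≈ -1.3376e-6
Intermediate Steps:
P(A, h) = -3
u(I) = -3 - 7*I^(3/2) (u(I) = -7*I*√I - 3 = -7*I^(3/2) - 3 = -3 - 7*I^(3/2))
1/u(w) = 1/(-3 - 15757*√2251)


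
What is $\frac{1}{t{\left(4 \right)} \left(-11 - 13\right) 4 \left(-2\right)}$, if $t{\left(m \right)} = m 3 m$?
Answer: $\frac{1}{9216} \approx 0.00010851$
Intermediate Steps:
$t{\left(m \right)} = 3 m^{2}$ ($t{\left(m \right)} = 3 m m = 3 m^{2}$)
$\frac{1}{t{\left(4 \right)} \left(-11 - 13\right) 4 \left(-2\right)} = \frac{1}{3 \cdot 4^{2} \left(-11 - 13\right) 4 \left(-2\right)} = \frac{1}{3 \cdot 16 \left(-11 - 13\right) \left(-8\right)} = \frac{1}{48 \left(-24\right) \left(-8\right)} = \frac{1}{\left(-1152\right) \left(-8\right)} = \frac{1}{9216}$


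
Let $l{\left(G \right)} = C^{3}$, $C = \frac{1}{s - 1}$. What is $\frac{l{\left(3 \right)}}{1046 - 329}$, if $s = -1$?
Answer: $- \frac{1}{5736} \approx -0.00017434$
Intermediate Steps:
$C = - \frac{1}{2}$ ($C = \frac{1}{-1 - 1} = \frac{1}{-2} = - \frac{1}{2} \approx -0.5$)
$l{\left(G \right)} = - \frac{1}{8}$ ($l{\left(G \right)} = \left(- \frac{1}{2}\right)^{3} = - \frac{1}{8}$)
$\frac{l{\left(3 \right)}}{1046 - 329} = \frac{1}{1046 - 329} \left(- \frac{1}{8}\right) = \frac{1}{717} \left(- \frac{1}{8}\right) = - \frac{1}{5736}$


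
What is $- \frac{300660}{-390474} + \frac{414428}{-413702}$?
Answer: $- \frac{3119976296}{13461656229} \approx -0.23177$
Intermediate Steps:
$- \frac{300660}{-390474} + \frac{414428}{-413702} = \left(-300660\right) \left(- \frac{1}{390474}\right) + 414428 \left(- \frac{1}{413702}\right) = \frac{50110}{65079} - \frac{207214}{206851} = - \frac{3119976296}{13461656229}$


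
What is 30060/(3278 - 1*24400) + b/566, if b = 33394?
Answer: 608069/10561 ≈ 57.577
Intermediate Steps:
30060/(3278 - 1*24400) + b/566 = 30060/(3278 - 1*24400) + 33394/566 = 30060/(3278 - 24400) + 33394*(1/566) = 30060/(-21122) + 59 = 30060*(-1/21122) + 59 = -15030/10561 + 59 = 608069/10561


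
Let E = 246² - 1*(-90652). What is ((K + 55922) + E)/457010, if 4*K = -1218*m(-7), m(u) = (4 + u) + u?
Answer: 42027/91402 ≈ 0.45980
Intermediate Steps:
m(u) = 4 + 2*u
E = 151168 (E = 60516 + 90652 = 151168)
K = 3045 (K = (-1218*(4 + 2*(-7)))/4 = (-1218*(4 - 14))/4 = (-1218*(-10))/4 = (¼)*12180 = 3045)
((K + 55922) + E)/457010 = ((3045 + 55922) + 151168)/457010 = (58967 + 151168)*(1/457010) = 210135*(1/457010) = 42027/91402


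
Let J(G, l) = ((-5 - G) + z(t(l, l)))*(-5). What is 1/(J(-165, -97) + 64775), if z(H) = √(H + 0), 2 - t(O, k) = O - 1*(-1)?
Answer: 2559/163711927 + 7*√2/818559635 ≈ 1.5643e-5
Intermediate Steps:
t(O, k) = 1 - O (t(O, k) = 2 - (O - 1*(-1)) = 2 - (O + 1) = 2 - (1 + O) = 2 + (-1 - O) = 1 - O)
z(H) = √H
J(G, l) = 25 - 5*√(1 - l) + 5*G (J(G, l) = ((-5 - G) + √(1 - l))*(-5) = (-5 + √(1 - l) - G)*(-5) = 25 - 5*√(1 - l) + 5*G)
1/(J(-165, -97) + 64775) = 1/((25 - 5*√(1 - 1*(-97)) + 5*(-165)) + 64775) = 1/((25 - 5*√(1 + 97) - 825) + 64775) = 1/((25 - 35*√2 - 825) + 64775) = 1/((-800 - 35*√2) + 64775) = 1/(63975 - 35*√2)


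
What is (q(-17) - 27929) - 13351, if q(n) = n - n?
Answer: -41280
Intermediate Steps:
q(n) = 0
(q(-17) - 27929) - 13351 = (0 - 27929) - 13351 = -27929 - 13351 = -41280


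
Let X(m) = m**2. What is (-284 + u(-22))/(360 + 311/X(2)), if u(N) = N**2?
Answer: 800/1751 ≈ 0.45688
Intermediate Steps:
(-284 + u(-22))/(360 + 311/X(2)) = (-284 + (-22)**2)/(360 + 311/(2**2)) = (-284 + 484)/(360 + 311/4) = 200/(360 + 311*(1/4)) = 200/(360 + 311/4) = 200/(1751/4) = 200*(4/1751) = 800/1751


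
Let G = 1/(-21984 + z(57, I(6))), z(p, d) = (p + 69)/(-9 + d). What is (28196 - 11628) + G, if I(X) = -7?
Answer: 2914891072/175935 ≈ 16568.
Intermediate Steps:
z(p, d) = (69 + p)/(-9 + d)
G = -8/175935 (G = 1/(-21984 + (69 + 57)/(-9 - 7)) = 1/(-21984 + 126/(-16)) = 1/(-21984 - 1/16*126) = 1/(-21984 - 63/8) = 1/(-175935/8) = -8/175935 ≈ -4.5471e-5)
(28196 - 11628) + G = (28196 - 11628) - 8/175935 = 16568 - 8/175935 = 2914891072/175935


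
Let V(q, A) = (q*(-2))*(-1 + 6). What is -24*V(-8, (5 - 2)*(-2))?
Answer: -1920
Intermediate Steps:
V(q, A) = -10*q (V(q, A) = -2*q*5 = -10*q)
-24*V(-8, (5 - 2)*(-2)) = -(-240)*(-8) = -24*80 = -1920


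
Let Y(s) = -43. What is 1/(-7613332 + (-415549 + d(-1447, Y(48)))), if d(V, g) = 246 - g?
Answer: -1/8028592 ≈ -1.2455e-7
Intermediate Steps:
1/(-7613332 + (-415549 + d(-1447, Y(48)))) = 1/(-7613332 + (-415549 + (246 - 1*(-43)))) = 1/(-7613332 + (-415549 + (246 + 43))) = 1/(-7613332 + (-415549 + 289)) = 1/(-7613332 - 415260) = 1/(-8028592) = -1/8028592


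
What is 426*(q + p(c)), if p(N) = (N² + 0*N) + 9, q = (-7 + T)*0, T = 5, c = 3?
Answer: 7668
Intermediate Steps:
q = 0 (q = (-7 + 5)*0 = -2*0 = 0)
p(N) = 9 + N² (p(N) = (N² + 0) + 9 = N² + 9 = 9 + N²)
426*(q + p(c)) = 426*(0 + (9 + 3²)) = 426*(0 + (9 + 9)) = 426*(0 + 18) = 426*18 = 7668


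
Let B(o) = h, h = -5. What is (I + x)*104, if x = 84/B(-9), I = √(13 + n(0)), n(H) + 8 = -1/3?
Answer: -8736/5 + 104*√42/3 ≈ -1522.5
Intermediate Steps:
n(H) = -25/3 (n(H) = -8 - 1/3 = -8 - 1*⅓ = -8 - ⅓ = -25/3)
B(o) = -5
I = √42/3 (I = √(13 - 25/3) = √(14/3) = √42/3 ≈ 2.1602)
x = -84/5 (x = 84/(-5) = 84*(-⅕) = -84/5 ≈ -16.800)
(I + x)*104 = (√42/3 - 84/5)*104 = (-84/5 + √42/3)*104 = -8736/5 + 104*√42/3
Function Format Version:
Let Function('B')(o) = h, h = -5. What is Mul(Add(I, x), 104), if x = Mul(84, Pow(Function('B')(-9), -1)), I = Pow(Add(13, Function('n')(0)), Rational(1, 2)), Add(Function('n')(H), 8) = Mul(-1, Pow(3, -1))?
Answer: Add(Rational(-8736, 5), Mul(Rational(104, 3), Pow(42, Rational(1, 2)))) ≈ -1522.5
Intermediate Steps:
Function('n')(H) = Rational(-25, 3) (Function('n')(H) = Add(-8, Mul(-1, Pow(3, -1))) = Add(-8, Mul(-1, Rational(1, 3))) = Add(-8, Rational(-1, 3)) = Rational(-25, 3))
Function('B')(o) = -5
I = Mul(Rational(1, 3), Pow(42, Rational(1, 2))) (I = Pow(Add(13, Rational(-25, 3)), Rational(1, 2)) = Pow(Rational(14, 3), Rational(1, 2)) = Mul(Rational(1, 3), Pow(42, Rational(1, 2))) ≈ 2.1602)
x = Rational(-84, 5) (x = Mul(84, Pow(-5, -1)) = Mul(84, Rational(-1, 5)) = Rational(-84, 5) ≈ -16.800)
Mul(Add(I, x), 104) = Mul(Add(Mul(Rational(1, 3), Pow(42, Rational(1, 2))), Rational(-84, 5)), 104) = Mul(Add(Rational(-84, 5), Mul(Rational(1, 3), Pow(42, Rational(1, 2)))), 104) = Add(Rational(-8736, 5), Mul(Rational(104, 3), Pow(42, Rational(1, 2))))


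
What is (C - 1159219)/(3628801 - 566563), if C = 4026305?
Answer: 1433543/1531119 ≈ 0.93627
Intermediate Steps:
(C - 1159219)/(3628801 - 566563) = (4026305 - 1159219)/(3628801 - 566563) = 2867086/3062238 = 2867086*(1/3062238) = 1433543/1531119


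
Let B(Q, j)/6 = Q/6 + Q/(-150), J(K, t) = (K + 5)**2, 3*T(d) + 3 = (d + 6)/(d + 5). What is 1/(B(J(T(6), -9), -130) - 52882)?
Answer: -3025/159912754 ≈ -1.8917e-5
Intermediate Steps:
T(d) = -1 + (6 + d)/(3*(5 + d)) (T(d) = -1 + ((d + 6)/(d + 5))/3 = -1 + ((6 + d)/(5 + d))/3 = -1 + (6 + d)/(3*(5 + d)))
J(K, t) = (5 + K)**2
B(Q, j) = 24*Q/25 (B(Q, j) = 6*(Q/6 + Q/(-150)) = 6*(Q*(1/6) + Q*(-1/150)) = 6*(Q/6 - Q/150) = 6*(4*Q/25) = 24*Q/25)
1/(B(J(T(6), -9), -130) - 52882) = 1/(24*(5 + (-9 - 2*6)/(3*(5 + 6)))**2/25 - 52882) = 1/(24*(5 + (1/3)*(-9 - 12)/11)**2/25 - 52882) = 1/(24*(5 + (1/3)*(1/11)*(-21))**2/25 - 52882) = 1/(24*(5 - 7/11)**2/25 - 52882) = 1/(24*(48/11)**2/25 - 52882) = 1/((24/25)*(2304/121) - 52882) = 1/(55296/3025 - 52882) = 1/(-159912754/3025) = -3025/159912754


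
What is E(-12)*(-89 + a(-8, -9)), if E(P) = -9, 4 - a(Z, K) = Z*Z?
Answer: 1341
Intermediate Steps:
a(Z, K) = 4 - Z² (a(Z, K) = 4 - Z*Z = 4 - Z²)
E(-12)*(-89 + a(-8, -9)) = -9*(-89 + (4 - 1*(-8)²)) = -9*(-89 + (4 - 1*64)) = -9*(-89 + (4 - 64)) = -9*(-89 - 60) = -9*(-149) = 1341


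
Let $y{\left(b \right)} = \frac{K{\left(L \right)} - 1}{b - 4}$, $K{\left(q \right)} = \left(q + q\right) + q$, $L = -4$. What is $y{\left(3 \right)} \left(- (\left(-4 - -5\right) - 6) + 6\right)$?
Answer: $143$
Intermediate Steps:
$K{\left(q \right)} = 3 q$ ($K{\left(q \right)} = 2 q + q = 3 q$)
$y{\left(b \right)} = - \frac{13}{-4 + b}$ ($y{\left(b \right)} = \frac{3 \left(-4\right) - 1}{b - 4} = \frac{-12 - 1}{-4 + b} = - \frac{13}{-4 + b}$)
$y{\left(3 \right)} \left(- (\left(-4 - -5\right) - 6) + 6\right) = - \frac{13}{-4 + 3} \left(- (\left(-4 - -5\right) - 6) + 6\right) = - \frac{13}{-1} \left(- (\left(-4 + 5\right) - 6) + 6\right) = \left(-13\right) \left(-1\right) \left(- (1 - 6) + 6\right) = 13 \left(\left(-1\right) \left(-5\right) + 6\right) = 13 \left(5 + 6\right) = 13 \cdot 11 = 143$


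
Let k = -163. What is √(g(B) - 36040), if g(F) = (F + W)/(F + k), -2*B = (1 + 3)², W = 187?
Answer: I*√117097361/57 ≈ 189.84*I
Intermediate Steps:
B = -8 (B = -(1 + 3)²/2 = -½*4² = -½*16 = -8)
g(F) = (187 + F)/(-163 + F) (g(F) = (F + 187)/(F - 163) = (187 + F)/(-163 + F))
√(g(B) - 36040) = √((187 - 8)/(-163 - 8) - 36040) = √(179/(-171) - 36040) = √(-1/171*179 - 36040) = √(-179/171 - 36040) = √(-6163019/171) = I*√117097361/57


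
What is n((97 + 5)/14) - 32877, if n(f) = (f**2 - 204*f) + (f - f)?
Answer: -1681200/49 ≈ -34310.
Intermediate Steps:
n(f) = f**2 - 204*f (n(f) = (f**2 - 204*f) + 0 = f**2 - 204*f)
n((97 + 5)/14) - 32877 = ((97 + 5)/14)*(-204 + (97 + 5)/14) - 32877 = (102*(1/14))*(-204 + 102*(1/14)) - 32877 = 51*(-204 + 51/7)/7 - 32877 = (51/7)*(-1377/7) - 32877 = -70227/49 - 32877 = -1681200/49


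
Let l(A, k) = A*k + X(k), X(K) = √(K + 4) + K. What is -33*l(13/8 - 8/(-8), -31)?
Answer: 29667/8 - 99*I*√3 ≈ 3708.4 - 171.47*I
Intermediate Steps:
X(K) = K + √(4 + K) (X(K) = √(4 + K) + K = K + √(4 + K))
l(A, k) = k + √(4 + k) + A*k (l(A, k) = A*k + (k + √(4 + k)) = k + √(4 + k) + A*k)
-33*l(13/8 - 8/(-8), -31) = -33*(-31 + √(4 - 31) + (13/8 - 8/(-8))*(-31)) = -33*(-31 + √(-27) + (13*(⅛) - 8*(-⅛))*(-31)) = -33*(-31 + 3*I*√3 + (13/8 + 1)*(-31)) = -33*(-31 + 3*I*√3 + (21/8)*(-31)) = -33*(-31 + 3*I*√3 - 651/8) = -33*(-899/8 + 3*I*√3) = 29667/8 - 99*I*√3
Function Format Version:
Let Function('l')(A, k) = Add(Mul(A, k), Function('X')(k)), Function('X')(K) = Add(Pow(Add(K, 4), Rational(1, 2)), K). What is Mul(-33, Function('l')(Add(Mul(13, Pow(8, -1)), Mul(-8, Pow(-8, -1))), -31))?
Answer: Add(Rational(29667, 8), Mul(-99, I, Pow(3, Rational(1, 2)))) ≈ Add(3708.4, Mul(-171.47, I))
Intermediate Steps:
Function('X')(K) = Add(K, Pow(Add(4, K), Rational(1, 2))) (Function('X')(K) = Add(Pow(Add(4, K), Rational(1, 2)), K) = Add(K, Pow(Add(4, K), Rational(1, 2))))
Function('l')(A, k) = Add(k, Pow(Add(4, k), Rational(1, 2)), Mul(A, k)) (Function('l')(A, k) = Add(Mul(A, k), Add(k, Pow(Add(4, k), Rational(1, 2)))) = Add(k, Pow(Add(4, k), Rational(1, 2)), Mul(A, k)))
Mul(-33, Function('l')(Add(Mul(13, Pow(8, -1)), Mul(-8, Pow(-8, -1))), -31)) = Mul(-33, Add(-31, Pow(Add(4, -31), Rational(1, 2)), Mul(Add(Mul(13, Pow(8, -1)), Mul(-8, Pow(-8, -1))), -31))) = Mul(-33, Add(-31, Pow(-27, Rational(1, 2)), Mul(Add(Mul(13, Rational(1, 8)), Mul(-8, Rational(-1, 8))), -31))) = Mul(-33, Add(-31, Mul(3, I, Pow(3, Rational(1, 2))), Mul(Add(Rational(13, 8), 1), -31))) = Mul(-33, Add(-31, Mul(3, I, Pow(3, Rational(1, 2))), Mul(Rational(21, 8), -31))) = Mul(-33, Add(-31, Mul(3, I, Pow(3, Rational(1, 2))), Rational(-651, 8))) = Mul(-33, Add(Rational(-899, 8), Mul(3, I, Pow(3, Rational(1, 2))))) = Add(Rational(29667, 8), Mul(-99, I, Pow(3, Rational(1, 2))))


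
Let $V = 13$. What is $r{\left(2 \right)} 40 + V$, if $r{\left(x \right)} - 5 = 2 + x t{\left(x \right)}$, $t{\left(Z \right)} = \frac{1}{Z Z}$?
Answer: $313$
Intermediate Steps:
$t{\left(Z \right)} = \frac{1}{Z^{2}}$
$r{\left(x \right)} = 7 + \frac{1}{x}$ ($r{\left(x \right)} = 5 + \left(2 + \frac{x}{x^{2}}\right) = 5 + \left(2 + \frac{1}{x}\right) = 7 + \frac{1}{x}$)
$r{\left(2 \right)} 40 + V = \left(7 + \frac{1}{2}\right) 40 + 13 = \frac{15}{2} \cdot 40 + 13 = 300 + 13 = 313$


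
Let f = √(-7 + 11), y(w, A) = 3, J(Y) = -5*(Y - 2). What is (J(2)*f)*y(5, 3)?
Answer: 0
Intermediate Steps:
J(Y) = 10 - 5*Y (J(Y) = -5*(-2 + Y) = 10 - 5*Y)
f = 2 (f = √4 = 2)
(J(2)*f)*y(5, 3) = ((10 - 5*2)*2)*3 = ((10 - 10)*2)*3 = (0*2)*3 = 0*3 = 0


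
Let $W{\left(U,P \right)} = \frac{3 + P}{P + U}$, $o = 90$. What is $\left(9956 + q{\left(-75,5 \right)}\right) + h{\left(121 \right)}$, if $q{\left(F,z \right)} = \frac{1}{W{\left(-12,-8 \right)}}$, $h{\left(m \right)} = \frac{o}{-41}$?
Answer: $\frac{408270}{41} \approx 9957.8$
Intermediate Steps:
$W{\left(U,P \right)} = \frac{3 + P}{P + U}$
$h{\left(m \right)} = - \frac{90}{41}$ ($h{\left(m \right)} = \frac{90}{-41} = 90 \left(- \frac{1}{41}\right) = - \frac{90}{41}$)
$q{\left(F,z \right)} = 4$ ($q{\left(F,z \right)} = \frac{1}{\frac{1}{-8 - 12} \left(3 - 8\right)} = \frac{1}{\frac{1}{-20} \left(-5\right)} = \frac{1}{\left(- \frac{1}{20}\right) \left(-5\right)} = \frac{1}{\frac{1}{4}} = 4$)
$\left(9956 + q{\left(-75,5 \right)}\right) + h{\left(121 \right)} = \left(9956 + 4\right) - \frac{90}{41} = 9960 - \frac{90}{41} = \frac{408270}{41}$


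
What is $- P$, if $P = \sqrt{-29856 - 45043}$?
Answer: $- 11 i \sqrt{619} \approx - 273.68 i$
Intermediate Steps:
$P = 11 i \sqrt{619}$ ($P = \sqrt{-74899} = 11 i \sqrt{619} \approx 273.68 i$)
$- P = - 11 i \sqrt{619}$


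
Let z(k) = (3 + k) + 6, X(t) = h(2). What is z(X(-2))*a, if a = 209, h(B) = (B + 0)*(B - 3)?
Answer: 1463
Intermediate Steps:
h(B) = B*(-3 + B)
X(t) = -2 (X(t) = 2*(-3 + 2) = 2*(-1) = -2)
z(k) = 9 + k
z(X(-2))*a = (9 - 2)*209 = 7*209 = 1463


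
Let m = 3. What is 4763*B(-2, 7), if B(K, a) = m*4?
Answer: 57156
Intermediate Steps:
B(K, a) = 12 (B(K, a) = 3*4 = 12)
4763*B(-2, 7) = 4763*12 = 57156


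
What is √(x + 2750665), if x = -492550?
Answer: √2258115 ≈ 1502.7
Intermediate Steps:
√(x + 2750665) = √(-492550 + 2750665) = √2258115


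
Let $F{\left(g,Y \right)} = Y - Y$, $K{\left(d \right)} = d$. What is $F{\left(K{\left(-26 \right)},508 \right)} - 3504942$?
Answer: $-3504942$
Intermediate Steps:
$F{\left(g,Y \right)} = 0$
$F{\left(K{\left(-26 \right)},508 \right)} - 3504942 = 0 - 3504942 = -3504942$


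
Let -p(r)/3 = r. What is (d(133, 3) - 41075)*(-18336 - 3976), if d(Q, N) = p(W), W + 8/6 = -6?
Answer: 915974536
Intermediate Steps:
W = -22/3 (W = -4/3 - 6 = -22/3 ≈ -7.3333)
p(r) = -3*r
d(Q, N) = 22 (d(Q, N) = -3*(-22/3) = 22)
(d(133, 3) - 41075)*(-18336 - 3976) = (22 - 41075)*(-18336 - 3976) = -41053*(-22312) = 915974536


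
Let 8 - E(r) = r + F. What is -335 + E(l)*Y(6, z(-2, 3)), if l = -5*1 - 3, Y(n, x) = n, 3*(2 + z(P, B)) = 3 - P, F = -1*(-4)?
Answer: -263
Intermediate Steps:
F = 4
z(P, B) = -1 - P/3 (z(P, B) = -2 + (3 - P)/3 = -2 + (1 - P/3) = -1 - P/3)
l = -8 (l = -5 - 3 = -8)
E(r) = 4 - r (E(r) = 8 - (r + 4) = 8 - (4 + r) = 8 + (-4 - r) = 4 - r)
-335 + E(l)*Y(6, z(-2, 3)) = -335 + (4 - 1*(-8))*6 = -335 + (4 + 8)*6 = -335 + 12*6 = -335 + 72 = -263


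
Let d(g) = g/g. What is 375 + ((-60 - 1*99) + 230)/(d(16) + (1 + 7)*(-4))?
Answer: 11554/31 ≈ 372.71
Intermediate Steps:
d(g) = 1
375 + ((-60 - 1*99) + 230)/(d(16) + (1 + 7)*(-4)) = 375 + ((-60 - 1*99) + 230)/(1 + (1 + 7)*(-4)) = 375 + ((-60 - 99) + 230)/(1 + 8*(-4)) = 375 + (-159 + 230)/(1 - 32) = 375 + 71/(-31) = 375 + 71*(-1/31) = 375 - 71/31 = 11554/31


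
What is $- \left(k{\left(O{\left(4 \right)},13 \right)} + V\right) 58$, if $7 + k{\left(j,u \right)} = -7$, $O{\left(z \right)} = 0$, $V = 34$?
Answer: $-1160$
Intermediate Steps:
$k{\left(j,u \right)} = -14$ ($k{\left(j,u \right)} = -7 - 7 = -14$)
$- \left(k{\left(O{\left(4 \right)},13 \right)} + V\right) 58 = - \left(-14 + 34\right) 58 = - 20 \cdot 58 = \left(-1\right) 1160 = -1160$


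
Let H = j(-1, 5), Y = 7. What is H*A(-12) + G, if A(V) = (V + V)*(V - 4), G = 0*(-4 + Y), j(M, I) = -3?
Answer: -1152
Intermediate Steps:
G = 0 (G = 0*(-4 + 7) = 0*3 = 0)
A(V) = 2*V*(-4 + V) (A(V) = (2*V)*(-4 + V) = 2*V*(-4 + V))
H = -3
H*A(-12) + G = -6*(-12)*(-4 - 12) + 0 = -6*(-12)*(-16) + 0 = -3*384 + 0 = -1152 + 0 = -1152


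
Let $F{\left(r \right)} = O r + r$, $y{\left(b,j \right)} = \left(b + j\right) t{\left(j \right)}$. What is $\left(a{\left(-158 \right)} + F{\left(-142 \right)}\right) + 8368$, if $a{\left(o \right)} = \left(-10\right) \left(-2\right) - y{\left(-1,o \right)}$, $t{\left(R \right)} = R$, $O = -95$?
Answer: $-3386$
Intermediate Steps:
$y{\left(b,j \right)} = j \left(b + j\right)$ ($y{\left(b,j \right)} = \left(b + j\right) j = j \left(b + j\right)$)
$a{\left(o \right)} = 20 - o \left(-1 + o\right)$ ($a{\left(o \right)} = \left(-10\right) \left(-2\right) - o \left(-1 + o\right) = 20 - o \left(-1 + o\right)$)
$F{\left(r \right)} = - 94 r$ ($F{\left(r \right)} = - 95 r + r = - 94 r$)
$\left(a{\left(-158 \right)} + F{\left(-142 \right)}\right) + 8368 = \left(\left(20 - - 158 \left(-1 - 158\right)\right) - -13348\right) + 8368 = \left(\left(20 - \left(-158\right) \left(-159\right)\right) + 13348\right) + 8368 = \left(\left(20 - 25122\right) + 13348\right) + 8368 = \left(-25102 + 13348\right) + 8368 = -11754 + 8368 = -3386$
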